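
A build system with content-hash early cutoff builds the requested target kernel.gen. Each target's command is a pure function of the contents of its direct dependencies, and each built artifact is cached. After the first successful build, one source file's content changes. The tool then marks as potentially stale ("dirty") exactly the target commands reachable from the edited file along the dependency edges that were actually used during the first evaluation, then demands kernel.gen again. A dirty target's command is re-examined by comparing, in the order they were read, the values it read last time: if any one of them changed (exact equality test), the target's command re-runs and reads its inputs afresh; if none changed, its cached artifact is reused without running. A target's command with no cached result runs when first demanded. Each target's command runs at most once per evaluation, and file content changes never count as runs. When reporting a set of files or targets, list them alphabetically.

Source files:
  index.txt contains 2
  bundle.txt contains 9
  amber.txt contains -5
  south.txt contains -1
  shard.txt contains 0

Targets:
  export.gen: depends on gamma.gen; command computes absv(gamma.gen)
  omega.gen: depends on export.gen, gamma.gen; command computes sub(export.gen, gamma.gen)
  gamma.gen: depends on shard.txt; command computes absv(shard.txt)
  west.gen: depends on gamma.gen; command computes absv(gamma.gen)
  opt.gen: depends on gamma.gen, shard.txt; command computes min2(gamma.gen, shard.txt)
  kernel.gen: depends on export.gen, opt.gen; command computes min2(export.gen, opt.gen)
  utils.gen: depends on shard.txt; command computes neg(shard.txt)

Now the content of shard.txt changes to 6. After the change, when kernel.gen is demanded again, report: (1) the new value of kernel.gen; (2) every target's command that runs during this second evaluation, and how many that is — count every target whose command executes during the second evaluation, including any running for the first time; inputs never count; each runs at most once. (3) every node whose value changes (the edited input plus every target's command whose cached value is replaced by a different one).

First evaluation (everything demanded from the output):
  gamma.gen = absv(0) = 0
  export.gen = absv(0) = 0
  opt.gen = min2(0, 0) = 0
  kernel.gen = min2(0, 0) = 0

Propagation after the edit:
  gamma.gen: runs — shard.txt 0->6; result 6.
  export.gen: runs — gamma.gen 0->6; result 6.
  opt.gen: runs — gamma.gen 0->6; shard.txt 0->6; result 6.
  kernel.gen: runs — export.gen 0->6; opt.gen 0->6; result 6.

New value of kernel.gen: 6.
Target commands that run: export.gen, gamma.gen, kernel.gen, opt.gen — 4 in total.
Values that change: export.gen, gamma.gen, kernel.gen, opt.gen, shard.txt.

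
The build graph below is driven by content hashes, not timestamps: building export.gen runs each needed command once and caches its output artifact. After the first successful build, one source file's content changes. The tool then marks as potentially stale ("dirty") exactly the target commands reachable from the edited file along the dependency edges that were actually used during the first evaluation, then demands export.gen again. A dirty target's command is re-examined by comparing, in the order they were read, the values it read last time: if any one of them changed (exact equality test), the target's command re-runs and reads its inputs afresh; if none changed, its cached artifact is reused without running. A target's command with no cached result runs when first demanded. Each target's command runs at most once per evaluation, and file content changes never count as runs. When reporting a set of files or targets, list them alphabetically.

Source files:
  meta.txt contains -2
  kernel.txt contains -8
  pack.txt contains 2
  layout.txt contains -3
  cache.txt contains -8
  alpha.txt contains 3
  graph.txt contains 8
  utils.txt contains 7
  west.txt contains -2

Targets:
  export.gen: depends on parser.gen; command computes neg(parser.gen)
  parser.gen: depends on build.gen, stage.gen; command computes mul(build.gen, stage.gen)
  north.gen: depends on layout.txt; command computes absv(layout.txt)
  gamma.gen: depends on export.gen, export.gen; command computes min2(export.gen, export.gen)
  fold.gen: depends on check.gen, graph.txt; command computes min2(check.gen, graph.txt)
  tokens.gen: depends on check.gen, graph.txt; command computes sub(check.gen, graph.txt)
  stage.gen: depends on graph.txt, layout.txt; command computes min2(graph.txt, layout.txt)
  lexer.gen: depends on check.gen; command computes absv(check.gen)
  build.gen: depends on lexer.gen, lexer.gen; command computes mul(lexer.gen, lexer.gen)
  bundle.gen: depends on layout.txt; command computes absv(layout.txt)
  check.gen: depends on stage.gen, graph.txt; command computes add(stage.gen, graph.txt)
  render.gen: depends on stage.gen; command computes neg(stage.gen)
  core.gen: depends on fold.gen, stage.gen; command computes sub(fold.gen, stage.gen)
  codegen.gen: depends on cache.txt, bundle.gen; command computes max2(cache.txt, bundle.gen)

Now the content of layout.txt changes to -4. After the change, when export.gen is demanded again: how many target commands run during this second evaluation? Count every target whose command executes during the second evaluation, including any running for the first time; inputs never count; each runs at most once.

Initial pass — values computed on the first demand:
  stage.gen = min2(8, -3) = -3
  check.gen = add(-3, 8) = 5
  lexer.gen = absv(5) = 5
  build.gen = mul(5, 5) = 25
  parser.gen = mul(25, -3) = -75
  export.gen = neg(-75) = 75

Second demand — change propagation:
  stage.gen: re-runs because layout.txt -3->-4; new result -4.
  check.gen: re-runs because stage.gen -3->-4; new result 4.
  lexer.gen: re-runs because check.gen 5->4; new result 4.
  build.gen: re-runs because lexer.gen 5->4; lexer.gen 5->4; new result 16.
  parser.gen: re-runs because build.gen 25->16; stage.gen -3->-4; new result -64.
  export.gen: re-runs because parser.gen -75->-64; new result 64.

Run set: build.gen, check.gen, export.gen, lexer.gen, parser.gen, stage.gen (6 run).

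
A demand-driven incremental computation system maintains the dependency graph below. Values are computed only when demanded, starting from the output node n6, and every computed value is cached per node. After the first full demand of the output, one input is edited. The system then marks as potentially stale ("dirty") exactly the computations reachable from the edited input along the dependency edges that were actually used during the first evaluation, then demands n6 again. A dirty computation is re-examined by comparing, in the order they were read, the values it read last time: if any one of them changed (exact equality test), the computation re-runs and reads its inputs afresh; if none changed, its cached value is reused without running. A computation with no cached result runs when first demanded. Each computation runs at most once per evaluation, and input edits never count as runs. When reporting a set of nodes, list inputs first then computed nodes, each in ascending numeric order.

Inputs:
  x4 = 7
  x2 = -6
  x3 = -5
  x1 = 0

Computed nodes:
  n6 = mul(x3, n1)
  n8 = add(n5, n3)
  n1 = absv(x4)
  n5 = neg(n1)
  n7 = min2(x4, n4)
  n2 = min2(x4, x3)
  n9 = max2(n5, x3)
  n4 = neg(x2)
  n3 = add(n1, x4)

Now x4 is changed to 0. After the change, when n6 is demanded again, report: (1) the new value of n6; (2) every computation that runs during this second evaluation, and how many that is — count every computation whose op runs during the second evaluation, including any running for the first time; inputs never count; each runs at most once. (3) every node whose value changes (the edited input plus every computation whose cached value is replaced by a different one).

New value of n6: 0.
Computations that run: n1, n6 — 2 in total.
Values that change: x4, n1, n6.

First evaluation (everything demanded from the output):
  n1 = absv(7) = 7
  n6 = mul(-5, 7) = -35

Propagation after the edit:
  n1: runs — x4 7->0; result 0.
  n6: runs — n1 7->0; result 0.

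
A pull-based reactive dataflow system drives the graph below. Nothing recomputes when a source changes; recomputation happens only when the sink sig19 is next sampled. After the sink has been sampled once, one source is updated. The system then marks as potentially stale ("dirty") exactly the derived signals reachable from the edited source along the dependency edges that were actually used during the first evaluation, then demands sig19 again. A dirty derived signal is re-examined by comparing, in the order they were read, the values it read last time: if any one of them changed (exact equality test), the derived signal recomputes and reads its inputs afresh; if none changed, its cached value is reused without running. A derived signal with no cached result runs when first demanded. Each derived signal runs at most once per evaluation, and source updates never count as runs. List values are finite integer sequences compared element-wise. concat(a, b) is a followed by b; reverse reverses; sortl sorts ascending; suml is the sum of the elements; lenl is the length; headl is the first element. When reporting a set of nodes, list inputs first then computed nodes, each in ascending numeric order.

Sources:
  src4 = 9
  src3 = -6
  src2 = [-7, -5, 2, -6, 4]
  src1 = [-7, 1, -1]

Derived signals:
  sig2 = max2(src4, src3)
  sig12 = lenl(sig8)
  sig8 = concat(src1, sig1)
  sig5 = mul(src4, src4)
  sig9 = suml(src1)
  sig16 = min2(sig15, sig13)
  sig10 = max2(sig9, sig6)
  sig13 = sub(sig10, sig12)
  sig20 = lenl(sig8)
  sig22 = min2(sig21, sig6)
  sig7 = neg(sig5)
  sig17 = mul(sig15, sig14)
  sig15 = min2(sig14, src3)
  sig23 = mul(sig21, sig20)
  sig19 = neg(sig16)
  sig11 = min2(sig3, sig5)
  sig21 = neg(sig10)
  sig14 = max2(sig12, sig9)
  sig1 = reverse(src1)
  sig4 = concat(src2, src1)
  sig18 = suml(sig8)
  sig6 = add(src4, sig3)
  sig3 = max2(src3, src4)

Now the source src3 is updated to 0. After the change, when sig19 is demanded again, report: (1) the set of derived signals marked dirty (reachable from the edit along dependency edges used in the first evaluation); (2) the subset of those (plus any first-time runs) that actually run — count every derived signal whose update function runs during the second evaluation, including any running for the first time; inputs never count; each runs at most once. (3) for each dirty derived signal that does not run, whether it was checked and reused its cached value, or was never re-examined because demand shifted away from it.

First evaluation (everything demanded from the output):
  sig1 = reverse([-7, 1, -1]) = [-1, 1, -7]
  sig3 = max2(-6, 9) = 9
  sig6 = add(9, 9) = 18
  sig8 = concat([-7, 1, -1], [-1, 1, -7]) = [-7, 1, -1, -1, 1, -7]
  sig9 = suml([-7, 1, -1]) = -7
  sig10 = max2(-7, 18) = 18
  sig12 = lenl([-7, 1, -1, -1, 1, -7]) = 6
  sig13 = sub(18, 6) = 12
  sig14 = max2(6, -7) = 6
  sig15 = min2(6, -6) = -6
  sig16 = min2(-6, 12) = -6
  sig19 = neg(-6) = 6

Propagation after the edit:
  sig3: runs — src3 -6->0; result 9 (same value as before).
  sig6: checked — values it read are unchanged (src4 unchanged, sig3 unchanged); reused cached 18 without running.
  sig10: checked — values it read are unchanged (sig9 unchanged, sig6 unchanged); reused cached 18 without running.
  sig13: checked — values it read are unchanged (sig10 unchanged, sig12 unchanged); reused cached 12 without running.
  sig15: runs — src3 -6->0; result 0.
  sig16: runs — sig15 -6->0; result 0.
  sig19: runs — sig16 -6->0; result 0.

Key observation: the cutoff stops propagation at sig6 — its inputs' values are unchanged, so it reuses its cache.

Marked dirty: sig3, sig6, sig10, sig13, sig15, sig16, sig19.
Derived signals that run: sig3, sig15, sig16, sig19 — 4 in total.
Checked but reused from cache: sig6, sig10, sig13.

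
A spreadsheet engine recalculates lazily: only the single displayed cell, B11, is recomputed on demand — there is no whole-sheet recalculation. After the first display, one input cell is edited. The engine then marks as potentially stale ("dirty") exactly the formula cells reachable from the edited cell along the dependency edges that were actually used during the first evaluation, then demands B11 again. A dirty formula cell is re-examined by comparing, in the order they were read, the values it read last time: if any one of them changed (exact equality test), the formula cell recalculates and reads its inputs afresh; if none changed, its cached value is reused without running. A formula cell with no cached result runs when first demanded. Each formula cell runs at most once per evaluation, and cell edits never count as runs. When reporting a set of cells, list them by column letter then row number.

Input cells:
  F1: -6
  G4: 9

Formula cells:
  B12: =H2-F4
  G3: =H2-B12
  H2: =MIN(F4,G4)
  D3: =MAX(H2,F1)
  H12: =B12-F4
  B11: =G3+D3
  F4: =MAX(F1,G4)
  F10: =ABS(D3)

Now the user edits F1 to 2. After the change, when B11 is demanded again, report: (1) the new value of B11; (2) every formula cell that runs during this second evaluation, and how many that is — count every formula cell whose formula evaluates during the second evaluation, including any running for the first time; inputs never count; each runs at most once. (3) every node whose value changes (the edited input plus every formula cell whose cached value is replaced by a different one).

New value of B11: 18.
Formula cells that run: D3, F4 — 2 in total.
Values that change: F1.
Key observation: the cutoff stops propagation at H2 — its inputs' values are unchanged, so it reuses its cache.

First evaluation (everything demanded from the output):
  F4 = MAX(-6, 9) = 9
  H2 = MIN(9, 9) = 9
  B12 = 9 - 9 = 0
  D3 = MAX(9, -6) = 9
  G3 = 9 - 0 = 9
  B11 = 9 + 9 = 18

Propagation after the edit:
  F4: runs — F1 -6->2; result 9 (same value as before).
  H2: checked — values it read are unchanged (F4 unchanged, G4 unchanged); reused cached 9 without running.
  B12: checked — values it read are unchanged (H2 unchanged, F4 unchanged); reused cached 0 without running.
  D3: runs — F1 -6->2; result 9 (same value as before).
  G3: checked — values it read are unchanged (H2 unchanged, B12 unchanged); reused cached 9 without running.
  B11: checked — values it read are unchanged (G3 unchanged, D3 unchanged); reused cached 18 without running.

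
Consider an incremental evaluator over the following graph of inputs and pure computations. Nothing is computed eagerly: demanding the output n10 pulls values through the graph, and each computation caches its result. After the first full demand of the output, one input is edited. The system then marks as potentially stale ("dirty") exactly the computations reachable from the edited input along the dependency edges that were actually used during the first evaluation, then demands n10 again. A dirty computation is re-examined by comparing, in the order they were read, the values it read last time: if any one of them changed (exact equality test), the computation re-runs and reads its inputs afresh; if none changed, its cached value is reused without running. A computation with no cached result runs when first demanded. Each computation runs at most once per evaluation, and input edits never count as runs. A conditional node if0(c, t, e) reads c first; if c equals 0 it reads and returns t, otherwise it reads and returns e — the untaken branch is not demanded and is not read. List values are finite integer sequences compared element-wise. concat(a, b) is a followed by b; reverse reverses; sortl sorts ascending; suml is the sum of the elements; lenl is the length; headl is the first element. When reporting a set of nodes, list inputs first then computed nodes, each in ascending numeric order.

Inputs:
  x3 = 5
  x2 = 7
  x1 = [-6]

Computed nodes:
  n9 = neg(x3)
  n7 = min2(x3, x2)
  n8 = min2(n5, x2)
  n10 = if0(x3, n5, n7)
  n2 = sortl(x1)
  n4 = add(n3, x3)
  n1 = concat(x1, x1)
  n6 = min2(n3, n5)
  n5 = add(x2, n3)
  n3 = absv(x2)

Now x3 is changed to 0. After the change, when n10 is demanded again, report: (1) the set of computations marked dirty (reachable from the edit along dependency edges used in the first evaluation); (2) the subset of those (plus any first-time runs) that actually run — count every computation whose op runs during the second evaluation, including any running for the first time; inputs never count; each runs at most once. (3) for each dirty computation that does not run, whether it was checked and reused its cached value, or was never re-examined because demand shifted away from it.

Dirty set: n7, n10.
Run set: n3, n5, n10 (3 run).
Left stale — demand moved off them: n7.
The important point: the flipped condition redirects demand; n7 is left stale, never re-checked.

Initial pass — values computed on the first demand:
  n7 = min2(5, 7) = 5
  n10 = if0(x3=5 -> else branch n7) = 5

Second demand — change propagation:
  n3: newly demanded (no cache) — executes and yields 7.
  n5: newly demanded (no cache) — executes and yields 14.
  n7: dirty yet unreached — the second evaluation never asks for it.
  n10: re-runs because x3 5->0; new result 14.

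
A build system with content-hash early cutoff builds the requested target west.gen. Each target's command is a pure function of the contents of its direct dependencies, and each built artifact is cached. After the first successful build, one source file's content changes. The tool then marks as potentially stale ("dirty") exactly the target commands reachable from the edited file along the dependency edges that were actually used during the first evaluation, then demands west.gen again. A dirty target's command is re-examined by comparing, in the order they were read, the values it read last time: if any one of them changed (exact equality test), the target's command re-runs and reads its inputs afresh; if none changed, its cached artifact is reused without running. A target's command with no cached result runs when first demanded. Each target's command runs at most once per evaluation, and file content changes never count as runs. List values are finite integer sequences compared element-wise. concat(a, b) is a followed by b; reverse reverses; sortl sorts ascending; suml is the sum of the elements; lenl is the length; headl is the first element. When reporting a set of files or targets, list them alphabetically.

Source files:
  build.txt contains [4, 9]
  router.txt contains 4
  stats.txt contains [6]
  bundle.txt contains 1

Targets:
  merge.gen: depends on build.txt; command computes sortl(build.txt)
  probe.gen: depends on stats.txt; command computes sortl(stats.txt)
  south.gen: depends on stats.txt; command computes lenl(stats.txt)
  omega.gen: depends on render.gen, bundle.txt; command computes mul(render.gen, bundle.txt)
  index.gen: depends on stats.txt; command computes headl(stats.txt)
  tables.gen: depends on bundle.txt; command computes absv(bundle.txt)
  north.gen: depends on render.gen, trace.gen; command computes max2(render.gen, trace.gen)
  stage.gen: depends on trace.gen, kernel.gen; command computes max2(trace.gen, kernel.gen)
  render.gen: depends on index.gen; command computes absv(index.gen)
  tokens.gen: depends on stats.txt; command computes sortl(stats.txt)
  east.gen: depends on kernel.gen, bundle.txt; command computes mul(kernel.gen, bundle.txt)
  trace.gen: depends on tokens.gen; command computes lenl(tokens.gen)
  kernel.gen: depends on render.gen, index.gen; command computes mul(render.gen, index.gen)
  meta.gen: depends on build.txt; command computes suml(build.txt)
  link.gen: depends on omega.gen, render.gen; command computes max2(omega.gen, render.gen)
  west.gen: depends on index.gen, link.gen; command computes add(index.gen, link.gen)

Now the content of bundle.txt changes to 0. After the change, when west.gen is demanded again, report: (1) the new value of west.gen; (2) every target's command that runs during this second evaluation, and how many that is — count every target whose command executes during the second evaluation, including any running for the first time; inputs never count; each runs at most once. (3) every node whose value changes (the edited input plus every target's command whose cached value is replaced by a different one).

New value of west.gen: 12.
Target commands that run: link.gen, omega.gen — 2 in total.
Values that change: bundle.txt, omega.gen.
Key observation: the change is absorbed at link.gen — it re-runs but produces the same value, and the output's value is unchanged.

First evaluation (everything demanded from the output):
  index.gen = headl([6]) = 6
  render.gen = absv(6) = 6
  omega.gen = mul(6, 1) = 6
  link.gen = max2(6, 6) = 6
  west.gen = add(6, 6) = 12

Propagation after the edit:
  omega.gen: runs — bundle.txt 1->0; result 0.
  link.gen: runs — omega.gen 6->0; result 6 (same value as before).
  west.gen: checked — values it read are unchanged (index.gen unchanged, link.gen unchanged); reused cached 12 without running.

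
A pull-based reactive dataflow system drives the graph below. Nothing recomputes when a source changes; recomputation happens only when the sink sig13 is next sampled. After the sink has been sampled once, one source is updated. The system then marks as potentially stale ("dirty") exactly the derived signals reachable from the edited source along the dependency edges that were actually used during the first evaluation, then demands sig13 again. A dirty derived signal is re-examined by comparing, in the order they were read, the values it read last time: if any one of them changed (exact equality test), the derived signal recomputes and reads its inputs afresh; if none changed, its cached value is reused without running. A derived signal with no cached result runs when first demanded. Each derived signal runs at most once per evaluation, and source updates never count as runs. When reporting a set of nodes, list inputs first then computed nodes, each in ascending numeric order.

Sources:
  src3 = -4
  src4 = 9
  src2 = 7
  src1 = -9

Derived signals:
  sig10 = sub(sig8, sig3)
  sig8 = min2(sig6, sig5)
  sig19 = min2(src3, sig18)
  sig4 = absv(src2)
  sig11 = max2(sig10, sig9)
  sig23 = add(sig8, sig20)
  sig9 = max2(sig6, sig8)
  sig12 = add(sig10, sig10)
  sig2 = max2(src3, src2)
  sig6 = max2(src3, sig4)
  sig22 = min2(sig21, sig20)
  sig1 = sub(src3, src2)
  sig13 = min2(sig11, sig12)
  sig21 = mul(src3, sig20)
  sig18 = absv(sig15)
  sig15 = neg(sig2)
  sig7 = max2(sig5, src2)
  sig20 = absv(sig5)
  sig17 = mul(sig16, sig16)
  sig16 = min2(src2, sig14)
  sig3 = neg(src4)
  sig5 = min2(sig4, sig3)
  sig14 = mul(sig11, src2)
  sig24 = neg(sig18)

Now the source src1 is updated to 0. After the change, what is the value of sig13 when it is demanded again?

First evaluation (everything demanded from the output):
  sig3 = neg(9) = -9
  sig4 = absv(7) = 7
  sig5 = min2(7, -9) = -9
  sig6 = max2(-4, 7) = 7
  sig8 = min2(7, -9) = -9
  sig9 = max2(7, -9) = 7
  sig10 = sub(-9, -9) = 0
  sig11 = max2(0, 7) = 7
  sig12 = add(0, 0) = 0
  sig13 = min2(7, 0) = 0

Propagation after the edit:
  src1 feeds no computation that the output demands — nothing is marked dirty and nothing runs.

Key observation: src1 is never demanded by the output, so the edit triggers no recomputation at all.

New value of sig13: 0.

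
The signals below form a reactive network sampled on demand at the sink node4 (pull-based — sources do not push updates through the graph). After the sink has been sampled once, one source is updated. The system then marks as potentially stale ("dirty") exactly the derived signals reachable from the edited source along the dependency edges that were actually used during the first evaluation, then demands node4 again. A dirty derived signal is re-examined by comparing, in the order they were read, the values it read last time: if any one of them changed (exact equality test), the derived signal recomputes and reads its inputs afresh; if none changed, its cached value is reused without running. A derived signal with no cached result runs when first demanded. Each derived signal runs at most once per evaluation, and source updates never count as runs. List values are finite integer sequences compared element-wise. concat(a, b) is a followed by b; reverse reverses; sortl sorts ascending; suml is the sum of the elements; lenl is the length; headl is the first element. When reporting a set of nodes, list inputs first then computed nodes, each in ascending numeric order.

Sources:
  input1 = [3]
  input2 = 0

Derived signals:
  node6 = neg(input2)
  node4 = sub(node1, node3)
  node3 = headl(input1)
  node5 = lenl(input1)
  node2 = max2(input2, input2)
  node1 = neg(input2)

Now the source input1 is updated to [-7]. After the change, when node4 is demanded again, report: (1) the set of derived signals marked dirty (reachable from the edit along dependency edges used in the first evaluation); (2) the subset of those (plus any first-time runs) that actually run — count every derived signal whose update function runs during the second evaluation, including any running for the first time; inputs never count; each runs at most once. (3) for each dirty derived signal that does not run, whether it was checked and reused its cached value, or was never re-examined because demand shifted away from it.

Initial pass — values computed on the first demand:
  node1 = neg(0) = 0
  node3 = headl([3]) = 3
  node4 = sub(0, 3) = -3

Second demand — change propagation:
  node3: re-runs because input1 [3]->[-7]; new result -7.
  node4: re-runs because node3 3->-7; new result 7.

Dirty set: node3, node4.
Run set: node3, node4 (2 run).
All dirty derived signals ended up running.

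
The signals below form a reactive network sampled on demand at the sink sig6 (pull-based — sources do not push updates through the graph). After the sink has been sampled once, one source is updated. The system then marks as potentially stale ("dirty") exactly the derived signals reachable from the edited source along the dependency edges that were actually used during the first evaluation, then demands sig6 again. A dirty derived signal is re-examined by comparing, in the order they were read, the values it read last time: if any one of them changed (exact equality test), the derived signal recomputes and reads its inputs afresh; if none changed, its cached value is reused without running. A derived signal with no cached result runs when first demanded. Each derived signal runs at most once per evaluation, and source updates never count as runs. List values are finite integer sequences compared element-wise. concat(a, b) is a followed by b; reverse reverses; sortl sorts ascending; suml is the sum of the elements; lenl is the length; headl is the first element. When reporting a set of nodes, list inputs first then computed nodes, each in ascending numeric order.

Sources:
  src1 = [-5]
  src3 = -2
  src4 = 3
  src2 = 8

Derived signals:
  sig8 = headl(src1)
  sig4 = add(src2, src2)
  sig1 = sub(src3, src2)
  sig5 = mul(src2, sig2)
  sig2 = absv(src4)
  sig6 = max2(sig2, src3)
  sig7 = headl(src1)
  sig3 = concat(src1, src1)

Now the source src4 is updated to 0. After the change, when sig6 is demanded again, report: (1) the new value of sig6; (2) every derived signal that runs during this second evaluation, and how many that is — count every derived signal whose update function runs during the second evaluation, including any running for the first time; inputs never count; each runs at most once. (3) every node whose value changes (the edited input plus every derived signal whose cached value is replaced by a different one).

Initial pass — values computed on the first demand:
  sig2 = absv(3) = 3
  sig6 = max2(3, -2) = 3

Second demand — change propagation:
  sig2: re-runs because src4 3->0; new result 0.
  sig6: re-runs because sig2 3->0; new result 0.

sig6 now evaluates to 0.
Run set: sig2, sig6 (2 run).
Changed values: src4, sig2, sig6.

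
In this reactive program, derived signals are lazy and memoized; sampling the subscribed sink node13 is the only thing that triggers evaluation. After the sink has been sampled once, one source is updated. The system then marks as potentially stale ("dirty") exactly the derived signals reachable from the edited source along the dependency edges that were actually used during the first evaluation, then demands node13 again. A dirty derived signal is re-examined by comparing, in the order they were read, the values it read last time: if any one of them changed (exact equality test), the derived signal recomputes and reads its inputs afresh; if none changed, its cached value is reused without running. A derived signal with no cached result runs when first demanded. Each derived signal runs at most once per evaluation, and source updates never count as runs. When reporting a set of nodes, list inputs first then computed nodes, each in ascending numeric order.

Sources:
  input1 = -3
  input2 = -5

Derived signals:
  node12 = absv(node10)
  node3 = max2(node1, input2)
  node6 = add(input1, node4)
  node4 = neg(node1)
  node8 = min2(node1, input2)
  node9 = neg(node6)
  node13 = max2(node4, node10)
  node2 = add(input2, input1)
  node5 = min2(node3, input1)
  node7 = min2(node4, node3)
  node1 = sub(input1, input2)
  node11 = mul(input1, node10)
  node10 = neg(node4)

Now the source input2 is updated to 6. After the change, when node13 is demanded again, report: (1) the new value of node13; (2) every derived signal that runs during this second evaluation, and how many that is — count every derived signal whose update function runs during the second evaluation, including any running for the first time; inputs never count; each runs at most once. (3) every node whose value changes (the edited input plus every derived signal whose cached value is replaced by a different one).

Demanding node13 again yields 9.
4 derived signals run: node1, node4, node10, node13.
The nodes whose values change: input2, node1, node4, node10, node13.

First demand of the output computes:
  node1 = sub(-3, -5) = 2
  node4 = neg(2) = -2
  node10 = neg(-2) = 2
  node13 = max2(-2, 2) = 2

After the edit, cleaning proceeds:
  node1: a read changed (input2 -5->6) — executes, giving -9.
  node4: a read changed (node1 2->-9) — executes, giving 9.
  node10: a read changed (node4 -2->9) — executes, giving -9.
  node13: a read changed (node4 -2->9; node10 2->-9) — executes, giving 9.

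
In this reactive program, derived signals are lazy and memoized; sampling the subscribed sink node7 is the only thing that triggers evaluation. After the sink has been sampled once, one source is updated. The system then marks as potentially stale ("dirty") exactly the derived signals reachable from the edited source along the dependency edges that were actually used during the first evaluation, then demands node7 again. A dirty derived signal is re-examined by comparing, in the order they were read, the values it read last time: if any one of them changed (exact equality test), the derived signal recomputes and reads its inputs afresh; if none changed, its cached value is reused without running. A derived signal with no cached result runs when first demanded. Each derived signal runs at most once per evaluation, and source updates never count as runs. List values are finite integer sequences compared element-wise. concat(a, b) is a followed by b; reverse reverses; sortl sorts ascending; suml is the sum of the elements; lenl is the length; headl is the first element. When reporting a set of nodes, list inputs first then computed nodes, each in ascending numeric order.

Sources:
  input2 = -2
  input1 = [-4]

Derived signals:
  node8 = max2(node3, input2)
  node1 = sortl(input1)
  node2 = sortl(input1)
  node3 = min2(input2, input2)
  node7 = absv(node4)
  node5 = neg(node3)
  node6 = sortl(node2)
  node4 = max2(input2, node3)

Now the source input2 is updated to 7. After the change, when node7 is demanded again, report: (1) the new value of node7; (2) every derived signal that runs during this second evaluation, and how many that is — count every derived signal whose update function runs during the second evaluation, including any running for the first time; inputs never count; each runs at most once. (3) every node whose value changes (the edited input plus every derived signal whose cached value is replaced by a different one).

First demand of the output computes:
  node3 = min2(-2, -2) = -2
  node4 = max2(-2, -2) = -2
  node7 = absv(-2) = 2

After the edit, cleaning proceeds:
  node3: a read changed (input2 -2->7; input2 -2->7) — executes, giving 7.
  node4: a read changed (input2 -2->7; node3 -2->7) — executes, giving 7.
  node7: a read changed (node4 -2->7) — executes, giving 7.

Demanding node7 again yields 7.
3 derived signals run: node3, node4, node7.
The nodes whose values change: input2, node3, node4, node7.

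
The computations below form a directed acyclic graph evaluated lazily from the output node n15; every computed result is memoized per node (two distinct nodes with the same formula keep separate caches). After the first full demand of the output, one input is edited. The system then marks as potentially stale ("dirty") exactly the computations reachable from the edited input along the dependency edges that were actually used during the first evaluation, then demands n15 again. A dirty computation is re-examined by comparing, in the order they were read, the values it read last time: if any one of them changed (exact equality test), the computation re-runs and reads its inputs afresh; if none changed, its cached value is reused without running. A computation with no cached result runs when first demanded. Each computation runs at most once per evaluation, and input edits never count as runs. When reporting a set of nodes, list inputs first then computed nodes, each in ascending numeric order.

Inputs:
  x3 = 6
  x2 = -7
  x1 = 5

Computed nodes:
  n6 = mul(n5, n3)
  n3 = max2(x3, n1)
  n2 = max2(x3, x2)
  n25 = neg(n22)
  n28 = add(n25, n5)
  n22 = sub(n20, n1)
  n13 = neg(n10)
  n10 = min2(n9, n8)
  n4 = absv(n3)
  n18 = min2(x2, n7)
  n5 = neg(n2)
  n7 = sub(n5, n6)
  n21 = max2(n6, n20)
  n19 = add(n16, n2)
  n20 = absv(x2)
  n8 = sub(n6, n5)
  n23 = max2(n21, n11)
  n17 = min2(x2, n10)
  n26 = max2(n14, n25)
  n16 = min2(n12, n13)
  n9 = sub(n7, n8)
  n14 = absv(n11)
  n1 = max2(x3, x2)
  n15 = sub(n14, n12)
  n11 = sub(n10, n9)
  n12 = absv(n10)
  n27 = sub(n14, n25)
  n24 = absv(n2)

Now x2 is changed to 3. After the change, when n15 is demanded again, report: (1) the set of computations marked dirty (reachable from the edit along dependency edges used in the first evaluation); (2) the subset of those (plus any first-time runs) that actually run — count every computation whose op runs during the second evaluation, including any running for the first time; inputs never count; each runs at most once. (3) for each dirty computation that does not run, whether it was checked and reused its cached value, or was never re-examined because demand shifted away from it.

First demand of the output computes:
  n1 = max2(6, -7) = 6
  n2 = max2(6, -7) = 6
  n3 = max2(6, 6) = 6
  n5 = neg(6) = -6
  n6 = mul(-6, 6) = -36
  n7 = sub(-6, -36) = 30
  n8 = sub(-36, -6) = -30
  n9 = sub(30, -30) = 60
  n10 = min2(60, -30) = -30
  n11 = sub(-30, 60) = -90
  n12 = absv(-30) = 30
  n14 = absv(-90) = 90
  n15 = sub(90, 30) = 60

After the edit, cleaning proceeds:
  n1: a read changed (x2 -7->3) — executes, giving 6 — identical to its old value.
  n2: a read changed (x2 -7->3) — executes, giving 6 — identical to its old value.
  n3: dirty, but its reads are unchanged (x3 unchanged, n1 unchanged); cached 6 stands.
  n5: dirty, but its reads are unchanged (n2 unchanged); cached -6 stands.
  n6: dirty, but its reads are unchanged (n5 unchanged, n3 unchanged); cached -36 stands.
  n7: dirty, but its reads are unchanged (n5 unchanged, n6 unchanged); cached 30 stands.
  n8: dirty, but its reads are unchanged (n6 unchanged, n5 unchanged); cached -30 stands.
  n9: dirty, but its reads are unchanged (n7 unchanged, n8 unchanged); cached 60 stands.
  n10: dirty, but its reads are unchanged (n9 unchanged, n8 unchanged); cached -30 stands.
  n11: dirty, but its reads are unchanged (n10 unchanged, n9 unchanged); cached -90 stands.
  n12: dirty, but its reads are unchanged (n10 unchanged); cached 30 stands.
  n14: dirty, but its reads are unchanged (n11 unchanged); cached 90 stands.
  n15: dirty, but its reads are unchanged (n14 unchanged, n12 unchanged); cached 60 stands.

Note where the cutoff bites: n3 is checked, finds nothing changed, and keeps its cache.

The edit dirties: n1, n2, n3, n5, n6, n7, n8, n9, n10, n11, n12, n14, n15.
2 computations run: n1, n2.
Cache hits after checking: n3, n5, n6, n7, n8, n9, n10, n11, n12, n14, n15.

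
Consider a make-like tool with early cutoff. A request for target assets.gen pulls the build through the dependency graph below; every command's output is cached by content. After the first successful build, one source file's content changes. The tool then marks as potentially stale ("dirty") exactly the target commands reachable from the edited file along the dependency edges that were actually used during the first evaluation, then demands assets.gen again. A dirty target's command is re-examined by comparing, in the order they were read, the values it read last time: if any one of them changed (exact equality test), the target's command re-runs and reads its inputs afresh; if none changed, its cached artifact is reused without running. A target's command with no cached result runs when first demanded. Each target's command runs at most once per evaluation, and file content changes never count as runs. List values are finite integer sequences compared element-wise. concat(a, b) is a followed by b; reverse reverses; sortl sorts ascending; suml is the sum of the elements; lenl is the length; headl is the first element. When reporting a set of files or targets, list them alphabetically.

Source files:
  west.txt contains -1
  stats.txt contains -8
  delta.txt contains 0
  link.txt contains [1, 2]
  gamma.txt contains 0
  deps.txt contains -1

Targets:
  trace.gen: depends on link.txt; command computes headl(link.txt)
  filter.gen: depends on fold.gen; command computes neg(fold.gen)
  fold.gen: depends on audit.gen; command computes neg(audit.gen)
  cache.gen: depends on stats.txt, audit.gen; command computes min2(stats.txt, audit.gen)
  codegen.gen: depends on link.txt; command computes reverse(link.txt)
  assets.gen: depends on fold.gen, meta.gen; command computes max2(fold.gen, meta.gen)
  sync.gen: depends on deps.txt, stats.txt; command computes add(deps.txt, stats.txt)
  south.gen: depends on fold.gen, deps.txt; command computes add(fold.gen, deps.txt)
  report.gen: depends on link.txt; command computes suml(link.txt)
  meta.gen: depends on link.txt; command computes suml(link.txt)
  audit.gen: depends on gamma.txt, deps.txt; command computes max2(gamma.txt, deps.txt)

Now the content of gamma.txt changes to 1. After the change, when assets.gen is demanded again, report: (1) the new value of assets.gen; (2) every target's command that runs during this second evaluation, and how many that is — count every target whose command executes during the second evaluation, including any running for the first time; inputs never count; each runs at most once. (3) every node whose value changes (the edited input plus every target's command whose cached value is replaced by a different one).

First demand of the output computes:
  audit.gen = max2(0, -1) = 0
  fold.gen = neg(0) = 0
  meta.gen = suml([1, 2]) = 3
  assets.gen = max2(0, 3) = 3

After the edit, cleaning proceeds:
  audit.gen: a read changed (gamma.txt 0->1) — executes, giving 1.
  fold.gen: a read changed (audit.gen 0->1) — executes, giving -1.
  assets.gen: a read changed (fold.gen 0->-1) — executes, giving 3 — identical to its old value.

Demanding assets.gen again yields 3.
3 target commands run: assets.gen, audit.gen, fold.gen.
The nodes whose values change: audit.gen, fold.gen, gamma.txt.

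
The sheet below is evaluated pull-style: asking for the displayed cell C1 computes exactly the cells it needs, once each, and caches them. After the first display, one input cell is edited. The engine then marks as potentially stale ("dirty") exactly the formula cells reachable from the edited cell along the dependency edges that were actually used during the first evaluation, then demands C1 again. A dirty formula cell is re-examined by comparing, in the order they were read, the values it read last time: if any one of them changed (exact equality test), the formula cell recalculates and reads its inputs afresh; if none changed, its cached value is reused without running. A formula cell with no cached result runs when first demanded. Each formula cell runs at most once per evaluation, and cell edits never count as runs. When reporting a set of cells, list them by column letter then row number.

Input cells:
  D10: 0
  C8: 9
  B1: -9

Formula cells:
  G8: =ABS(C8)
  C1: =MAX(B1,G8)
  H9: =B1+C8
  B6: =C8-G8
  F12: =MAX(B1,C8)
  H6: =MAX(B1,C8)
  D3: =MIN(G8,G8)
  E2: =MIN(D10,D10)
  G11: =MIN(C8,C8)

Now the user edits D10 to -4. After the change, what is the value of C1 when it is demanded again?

Demanding C1 again yields 9.
Note the shortcut — D10 feeds only undemanded nodes, so no recomputation happens.

First demand of the output computes:
  G8 = ABS(9) = 9
  C1 = MAX(-9, 9) = 9

After the edit, cleaning proceeds:
  D10 only reaches undemanded nodes; the second demand re-runs nothing.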